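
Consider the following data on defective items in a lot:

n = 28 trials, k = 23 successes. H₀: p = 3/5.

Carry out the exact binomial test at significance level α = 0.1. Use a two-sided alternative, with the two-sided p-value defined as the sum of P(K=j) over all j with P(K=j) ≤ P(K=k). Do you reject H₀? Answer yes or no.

Exact binomial: n=28, k=23, p₀=3/5=0.6000
P(X=j) = C(n,j)·p₀^j·(1−p₀)^(n−j); p = Σ P(X=j) over j with P(X=j) ≤ P(X=23)
p-value (two-sided) = 0.01927
At α=0.1: p < α → reject H₀

reject H₀: yes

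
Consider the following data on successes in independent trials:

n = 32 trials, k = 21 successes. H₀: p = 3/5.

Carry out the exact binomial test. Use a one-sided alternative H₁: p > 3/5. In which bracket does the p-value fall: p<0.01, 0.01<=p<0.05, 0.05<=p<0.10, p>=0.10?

p-value bracket: p>=0.10

Exact binomial: n=32, k=21, p₀=3/5=0.6000
P(X≥21) from Σ C(n,i)·p₀^i·(1−p₀)^(n−i)
p-value (one-sided, H₁ greater) = 0.32330
→ bracket: p>=0.10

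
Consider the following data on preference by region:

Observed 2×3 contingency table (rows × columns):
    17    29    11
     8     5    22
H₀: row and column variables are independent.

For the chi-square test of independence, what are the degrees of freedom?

degrees of freedom = 2

df = (r−1)(c−1) = (2−1)·(3−1) = 2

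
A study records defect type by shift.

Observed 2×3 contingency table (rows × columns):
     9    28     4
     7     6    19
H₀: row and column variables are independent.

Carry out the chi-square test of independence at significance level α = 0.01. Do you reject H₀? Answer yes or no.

Row totals [41, 32], col totals [16, 34, 23], n=73
χ² = (9−8.99)²/8.99 + (28−19.10)²/19.10 + (4−12.92)²/12.92 + (7−7.01)²/7.01 + (6−14.90)²/14.90 + (19−10.08)²/10.08 = 23.5157
df = 2
p-value (upper-tail) = 0.00001
At α=0.01: p < α → reject H₀

reject H₀: yes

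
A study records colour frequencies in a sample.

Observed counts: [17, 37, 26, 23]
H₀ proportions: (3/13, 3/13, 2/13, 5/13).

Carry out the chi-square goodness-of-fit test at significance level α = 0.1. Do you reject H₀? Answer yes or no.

reject H₀: yes

n = 103; E_i = n·p_i = [23.77, 23.77, 15.85, 39.62]
χ² = (17−23.77)²/23.77 + (37−23.77)²/23.77 + (26−15.85)²/15.85 + (23−39.62)²/39.62 = 22.7676
df = 3
p-value (upper-tail) = 0.00005
At α=0.1: p < α → reject H₀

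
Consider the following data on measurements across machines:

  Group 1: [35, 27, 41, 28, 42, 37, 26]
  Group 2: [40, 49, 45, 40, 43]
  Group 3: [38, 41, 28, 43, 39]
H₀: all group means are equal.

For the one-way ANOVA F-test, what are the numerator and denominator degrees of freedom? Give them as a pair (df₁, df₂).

degrees of freedom = [2, 14]

k = 3 groups, N = 17 total
df = (k−1, N−k) = (3−1, 17−3) = (2, 14)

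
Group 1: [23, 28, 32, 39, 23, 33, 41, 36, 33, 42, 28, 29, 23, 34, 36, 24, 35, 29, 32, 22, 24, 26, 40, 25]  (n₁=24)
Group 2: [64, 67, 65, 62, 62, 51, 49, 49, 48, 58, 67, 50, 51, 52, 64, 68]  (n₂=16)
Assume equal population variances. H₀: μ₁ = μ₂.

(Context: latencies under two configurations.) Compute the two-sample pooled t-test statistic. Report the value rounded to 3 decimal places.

x̄₁=30.708, s₁=6.280, n₁=24
x̄₂=57.938, s₂=7.637, n₂=16
s_p² = [23·6.280² + 15·7.637²]/38 = 46.8920
SE = √(s_p²·(1/24+1/16)) = 2.2101
t = (30.708−57.938)/2.2101 = -12.3203
df = 38

test statistic = -12.320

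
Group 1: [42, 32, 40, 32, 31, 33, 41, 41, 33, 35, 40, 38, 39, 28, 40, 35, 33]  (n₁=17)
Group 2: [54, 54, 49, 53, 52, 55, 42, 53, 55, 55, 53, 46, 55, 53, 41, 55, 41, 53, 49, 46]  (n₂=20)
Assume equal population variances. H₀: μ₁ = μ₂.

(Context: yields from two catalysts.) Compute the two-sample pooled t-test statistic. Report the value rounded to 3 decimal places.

test statistic = -9.568

x̄₁=36.059, s₁=4.308, n₁=17
x̄₂=50.700, s₂=4.900, n₂=20
s_p² = [16·4.308² + 19·4.900²]/35 = 21.5183
SE = √(s_p²·(1/17+1/20)) = 1.5303
t = (36.059−50.700)/1.5303 = -9.5678
df = 35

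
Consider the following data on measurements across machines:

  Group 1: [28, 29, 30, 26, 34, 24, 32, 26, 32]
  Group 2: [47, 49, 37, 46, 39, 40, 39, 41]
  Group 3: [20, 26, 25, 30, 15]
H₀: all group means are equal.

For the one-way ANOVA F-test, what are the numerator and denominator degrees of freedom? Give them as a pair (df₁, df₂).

degrees of freedom = [2, 19]

k = 3 groups, N = 22 total
df = (k−1, N−k) = (3−1, 22−3) = (2, 19)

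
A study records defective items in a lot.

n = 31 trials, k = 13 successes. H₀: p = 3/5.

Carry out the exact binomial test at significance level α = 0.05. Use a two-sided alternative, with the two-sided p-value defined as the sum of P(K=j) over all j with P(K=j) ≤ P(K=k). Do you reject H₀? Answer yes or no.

reject H₀: yes

Exact binomial: n=31, k=13, p₀=3/5=0.6000
P(X=j) = C(n,j)·p₀^j·(1−p₀)^(n−j); p = Σ P(X=j) over j with P(X=j) ≤ P(X=13)
p-value (two-sided) = 0.04456
At α=0.05: p < α → reject H₀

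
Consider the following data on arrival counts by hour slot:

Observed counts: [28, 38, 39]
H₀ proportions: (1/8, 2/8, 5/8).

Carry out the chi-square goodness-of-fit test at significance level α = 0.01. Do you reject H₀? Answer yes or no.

reject H₀: yes

n = 105; E_i = n·p_i = [13.12, 26.25, 65.62]
χ² = (28−13.12)²/13.12 + (38−26.25)²/26.25 + (39−65.62)²/65.62 = 32.9200
df = 2
p-value (upper-tail) = 0.00000
At α=0.01: p < α → reject H₀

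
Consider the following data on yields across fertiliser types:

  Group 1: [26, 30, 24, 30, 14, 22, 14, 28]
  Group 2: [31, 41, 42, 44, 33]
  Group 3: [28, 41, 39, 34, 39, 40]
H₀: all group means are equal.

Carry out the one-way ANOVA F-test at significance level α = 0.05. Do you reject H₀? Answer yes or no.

reject H₀: yes

Group means [23.50, 38.20, 36.83], grand mean 31.579
SSB = Σnᵢ(x̄ᵢ−x̄)² = 906.998; SSW = ΣΣ(x−x̄ᵢ)² = 551.633
MSB = 906.998/2 = 453.4991; MSW = 551.633/16 = 34.4771
F = MSB/MSW = 13.1536
df = (2, 16)
p-value (upper-tail) = 0.00042
At α=0.05: p < α → reject H₀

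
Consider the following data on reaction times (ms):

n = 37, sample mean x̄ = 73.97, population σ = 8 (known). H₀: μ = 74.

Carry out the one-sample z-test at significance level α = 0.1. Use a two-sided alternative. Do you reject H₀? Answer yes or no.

reject H₀: no

SE = σ/√n = 8/√37 = 1.3152
z = (x̄−μ₀)/SE = (73.97−74)/1.3152 = -0.0228
p-value (two-sided) = 0.98180
At α=0.1: p ≥ α → fail to reject H₀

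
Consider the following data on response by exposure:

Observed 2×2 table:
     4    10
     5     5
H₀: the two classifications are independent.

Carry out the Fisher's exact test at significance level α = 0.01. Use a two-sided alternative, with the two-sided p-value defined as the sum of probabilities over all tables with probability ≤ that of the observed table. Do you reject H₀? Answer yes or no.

reject H₀: no

Margins: r₁=14, r₂=10, c₁=9, c₂=15, n=24
p_obs = C(14,4)·C(10,5)/C(24,9); sum pmf over tables with pmf ≤ p_obs
p-value (two-sided) = 0.40285
At α=0.01: p ≥ α → fail to reject H₀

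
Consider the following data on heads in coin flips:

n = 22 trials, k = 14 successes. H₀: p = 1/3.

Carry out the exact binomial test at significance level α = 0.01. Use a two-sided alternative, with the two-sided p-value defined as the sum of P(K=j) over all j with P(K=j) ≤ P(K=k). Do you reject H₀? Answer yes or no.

Exact binomial: n=22, k=14, p₀=1/3=0.3333
P(X=j) = C(n,j)·p₀^j·(1−p₀)^(n−j); p = Σ P(X=j) over j with P(X=j) ≤ P(X=14)
p-value (two-sided) = 0.00509
At α=0.01: p < α → reject H₀

reject H₀: yes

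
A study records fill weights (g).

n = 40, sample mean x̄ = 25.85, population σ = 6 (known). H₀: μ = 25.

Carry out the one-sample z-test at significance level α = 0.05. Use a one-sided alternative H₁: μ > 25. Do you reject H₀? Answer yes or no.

SE = σ/√n = 6/√40 = 0.9487
z = (x̄−μ₀)/SE = (25.85−25)/0.9487 = 0.8960
p-value (one-sided, H₁ greater) = 0.18513
At α=0.05: p ≥ α → fail to reject H₀

reject H₀: no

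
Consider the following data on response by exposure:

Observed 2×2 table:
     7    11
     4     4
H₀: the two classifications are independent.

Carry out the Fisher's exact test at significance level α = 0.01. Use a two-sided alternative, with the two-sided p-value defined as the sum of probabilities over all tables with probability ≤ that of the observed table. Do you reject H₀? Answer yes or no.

Margins: r₁=18, r₂=8, c₁=11, c₂=15, n=26
p_obs = C(18,7)·C(8,4)/C(26,11); sum pmf over tables with pmf ≤ p_obs
p-value (two-sided) = 0.68284
At α=0.01: p ≥ α → fail to reject H₀

reject H₀: no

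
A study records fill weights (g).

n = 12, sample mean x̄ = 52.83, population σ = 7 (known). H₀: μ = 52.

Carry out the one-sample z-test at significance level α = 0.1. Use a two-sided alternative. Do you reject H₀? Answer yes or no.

SE = σ/√n = 7/√12 = 2.0207
z = (x̄−μ₀)/SE = (52.83−52)/2.0207 = 0.4107
p-value (two-sided) = 0.68126
At α=0.1: p ≥ α → fail to reject H₀

reject H₀: no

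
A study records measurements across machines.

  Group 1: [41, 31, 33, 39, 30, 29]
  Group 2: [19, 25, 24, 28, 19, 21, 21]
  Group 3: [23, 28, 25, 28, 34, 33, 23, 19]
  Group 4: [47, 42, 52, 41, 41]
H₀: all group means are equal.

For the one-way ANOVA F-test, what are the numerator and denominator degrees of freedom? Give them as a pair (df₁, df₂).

k = 4 groups, N = 26 total
df = (k−1, N−k) = (4−1, 26−4) = (3, 22)

degrees of freedom = [3, 22]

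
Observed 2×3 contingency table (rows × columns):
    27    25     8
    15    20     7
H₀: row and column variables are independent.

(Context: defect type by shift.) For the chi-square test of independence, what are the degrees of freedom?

df = (r−1)(c−1) = (2−1)·(3−1) = 2

degrees of freedom = 2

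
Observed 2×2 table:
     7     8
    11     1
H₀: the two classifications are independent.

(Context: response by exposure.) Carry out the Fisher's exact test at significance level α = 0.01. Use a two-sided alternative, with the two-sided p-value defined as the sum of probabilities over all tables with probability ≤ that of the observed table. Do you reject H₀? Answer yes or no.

Margins: r₁=15, r₂=12, c₁=18, c₂=9, n=27
p_obs = C(15,7)·C(12,11)/C(27,18); sum pmf over tables with pmf ≤ p_obs
p-value (two-sided) = 0.01918
At α=0.01: p ≥ α → fail to reject H₀

reject H₀: no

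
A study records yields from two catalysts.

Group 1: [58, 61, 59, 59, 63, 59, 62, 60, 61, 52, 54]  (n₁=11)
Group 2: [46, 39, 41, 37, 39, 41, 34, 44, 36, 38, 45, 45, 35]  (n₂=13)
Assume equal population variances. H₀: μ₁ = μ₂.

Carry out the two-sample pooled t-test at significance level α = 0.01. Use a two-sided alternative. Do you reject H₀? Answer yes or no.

x̄₁=58.909, s₁=3.300, n₁=11
x̄₂=40.000, s₂=4.041, n₂=13
s_p² = [10·3.300² + 12·4.041²]/22 = 13.8595
SE = √(s_p²·(1/11+1/13)) = 1.5251
t = (58.909−40.000)/1.5251 = 12.3982
df = 22
p-value (two-sided) = 0.00000
At α=0.01: p < α → reject H₀

reject H₀: yes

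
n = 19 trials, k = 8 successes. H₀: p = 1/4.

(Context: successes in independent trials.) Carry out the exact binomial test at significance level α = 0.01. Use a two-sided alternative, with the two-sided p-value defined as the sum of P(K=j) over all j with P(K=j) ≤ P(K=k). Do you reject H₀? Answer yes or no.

reject H₀: no

Exact binomial: n=19, k=8, p₀=1/4=0.2500
P(X=j) = C(n,j)·p₀^j·(1−p₀)^(n−j); p = Σ P(X=j) over j with P(X=j) ≤ P(X=8)
p-value (two-sided) = 0.10846
At α=0.01: p ≥ α → fail to reject H₀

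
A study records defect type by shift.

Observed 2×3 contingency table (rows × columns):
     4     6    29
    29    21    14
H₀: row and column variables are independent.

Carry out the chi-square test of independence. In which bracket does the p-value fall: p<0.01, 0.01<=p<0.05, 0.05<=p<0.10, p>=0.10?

p-value bracket: p<0.01

Row totals [39, 64], col totals [33, 27, 43], n=103
χ² = (4−12.50)²/12.50 + (6−10.22)²/10.22 + (29−16.28)²/16.28 + (29−20.50)²/20.50 + (21−16.78)²/16.78 + (14−26.72)²/26.72 = 28.0923
df = 2
p-value (upper-tail) = 0.00000
→ bracket: p<0.01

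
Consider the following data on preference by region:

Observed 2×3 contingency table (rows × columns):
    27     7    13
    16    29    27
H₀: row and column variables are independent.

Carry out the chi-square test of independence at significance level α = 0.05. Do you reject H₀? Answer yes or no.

reject H₀: yes

Row totals [47, 72], col totals [43, 36, 40], n=119
χ² = (27−16.98)²/16.98 + (7−14.22)²/14.22 + (13−15.80)²/15.80 + (16−26.02)²/26.02 + (29−21.78)²/21.78 + (27−24.20)²/24.20 = 16.6407
df = 2
p-value (upper-tail) = 0.00024
At α=0.05: p < α → reject H₀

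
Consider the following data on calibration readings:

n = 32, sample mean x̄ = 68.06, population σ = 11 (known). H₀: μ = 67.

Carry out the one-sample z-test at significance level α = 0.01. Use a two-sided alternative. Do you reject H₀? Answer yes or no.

SE = σ/√n = 11/√32 = 1.9445
z = (x̄−μ₀)/SE = (68.06−67)/1.9445 = 0.5451
p-value (two-sided) = 0.58567
At α=0.01: p ≥ α → fail to reject H₀

reject H₀: no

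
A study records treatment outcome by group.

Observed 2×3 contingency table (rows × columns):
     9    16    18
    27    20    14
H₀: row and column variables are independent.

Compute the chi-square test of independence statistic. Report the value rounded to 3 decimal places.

Row totals [43, 61], col totals [36, 36, 32], n=104
χ² = (9−14.88)²/14.88 + (16−14.88)²/14.88 + (18−13.23)²/13.23 + (27−21.12)²/21.12 + (20−21.12)²/21.12 + (14−18.77)²/18.77 = 7.0399
df = 2

test statistic = 7.040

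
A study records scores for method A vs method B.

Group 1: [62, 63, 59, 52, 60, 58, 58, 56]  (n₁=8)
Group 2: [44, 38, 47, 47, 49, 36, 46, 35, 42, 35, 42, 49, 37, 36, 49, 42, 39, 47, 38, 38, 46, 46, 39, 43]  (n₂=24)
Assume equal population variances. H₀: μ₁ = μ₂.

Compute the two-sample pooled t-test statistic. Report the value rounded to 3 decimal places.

x̄₁=58.500, s₁=3.464, n₁=8
x̄₂=42.083, s₂=4.827, n₂=24
s_p² = [7·3.464² + 23·4.827²]/30 = 20.6611
SE = √(s_p²·(1/8+1/24)) = 1.8557
t = (58.500−42.083)/1.8557 = 8.8468
df = 30

test statistic = 8.847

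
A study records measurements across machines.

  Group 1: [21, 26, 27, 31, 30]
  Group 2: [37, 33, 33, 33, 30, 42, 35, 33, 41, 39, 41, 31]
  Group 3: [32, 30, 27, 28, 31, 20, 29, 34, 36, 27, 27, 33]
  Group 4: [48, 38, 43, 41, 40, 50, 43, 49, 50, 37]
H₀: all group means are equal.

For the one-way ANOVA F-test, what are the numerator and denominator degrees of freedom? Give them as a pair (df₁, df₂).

degrees of freedom = [3, 35]

k = 4 groups, N = 39 total
df = (k−1, N−k) = (4−1, 39−4) = (3, 35)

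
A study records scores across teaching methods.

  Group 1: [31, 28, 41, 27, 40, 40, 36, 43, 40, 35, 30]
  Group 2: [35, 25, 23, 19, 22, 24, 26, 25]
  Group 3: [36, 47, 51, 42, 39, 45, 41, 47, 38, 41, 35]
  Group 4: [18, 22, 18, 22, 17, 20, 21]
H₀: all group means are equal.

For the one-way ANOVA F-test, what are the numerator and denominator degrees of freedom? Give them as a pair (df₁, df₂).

k = 4 groups, N = 37 total
df = (k−1, N−k) = (4−1, 37−4) = (3, 33)

degrees of freedom = [3, 33]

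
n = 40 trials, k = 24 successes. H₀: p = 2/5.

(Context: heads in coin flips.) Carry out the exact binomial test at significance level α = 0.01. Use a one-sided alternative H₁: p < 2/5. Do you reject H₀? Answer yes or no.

Exact binomial: n=40, k=24, p₀=2/5=0.4000
P(X≤24) from Σ C(n,i)·p₀^i·(1−p₀)^(n−i)
p-value (one-sided, H₁ less) = 0.99665
At α=0.01: p ≥ α → fail to reject H₀

reject H₀: no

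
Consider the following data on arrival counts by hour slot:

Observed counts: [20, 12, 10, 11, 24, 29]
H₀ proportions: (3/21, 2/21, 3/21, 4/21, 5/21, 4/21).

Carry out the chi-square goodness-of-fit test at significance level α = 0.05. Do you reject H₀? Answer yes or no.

reject H₀: yes

n = 106; E_i = n·p_i = [15.14, 10.10, 15.14, 20.19, 25.24, 20.19]
χ² = (20−15.14)²/15.14 + (12−10.10)²/10.10 + (10−15.14)²/15.14 + (11−20.19)²/20.19 + (24−25.24)²/25.24 + (29−20.19)²/20.19 = 11.7519
df = 5
p-value (upper-tail) = 0.03835
At α=0.05: p < α → reject H₀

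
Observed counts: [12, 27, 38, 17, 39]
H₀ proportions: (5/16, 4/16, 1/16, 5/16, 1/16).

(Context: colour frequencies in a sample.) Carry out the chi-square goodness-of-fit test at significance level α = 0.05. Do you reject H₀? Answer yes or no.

n = 133; E_i = n·p_i = [41.56, 33.25, 8.31, 41.56, 8.31]
χ² = (12−41.56)²/41.56 + (27−33.25)²/33.25 + (38−8.31)²/8.31 + (17−41.56)²/41.56 + (39−8.31)²/8.31 = 256.0346
df = 4
p-value (upper-tail) = 0.00000
At α=0.05: p < α → reject H₀

reject H₀: yes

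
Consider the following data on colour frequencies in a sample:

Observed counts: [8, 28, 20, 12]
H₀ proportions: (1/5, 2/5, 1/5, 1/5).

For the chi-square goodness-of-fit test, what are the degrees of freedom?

df = k − 1 = 4 − 1 = 3

degrees of freedom = 3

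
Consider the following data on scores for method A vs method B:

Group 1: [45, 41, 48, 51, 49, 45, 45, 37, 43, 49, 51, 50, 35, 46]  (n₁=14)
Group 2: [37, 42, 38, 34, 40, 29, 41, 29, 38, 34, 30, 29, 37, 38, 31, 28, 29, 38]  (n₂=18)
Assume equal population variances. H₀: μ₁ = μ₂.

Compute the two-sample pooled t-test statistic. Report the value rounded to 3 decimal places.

x̄₁=45.357, s₁=4.971, n₁=14
x̄₂=34.556, s₂=4.768, n₂=18
s_p² = [13·4.971² + 17·4.768²]/30 = 23.5886
SE = √(s_p²·(1/14+1/18)) = 1.7307
t = (45.357−34.556)/1.7307 = 6.2411
df = 30

test statistic = 6.241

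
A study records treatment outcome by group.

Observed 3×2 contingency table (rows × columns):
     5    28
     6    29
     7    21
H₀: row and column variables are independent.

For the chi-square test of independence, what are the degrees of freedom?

df = (r−1)(c−1) = (3−1)·(2−1) = 2

degrees of freedom = 2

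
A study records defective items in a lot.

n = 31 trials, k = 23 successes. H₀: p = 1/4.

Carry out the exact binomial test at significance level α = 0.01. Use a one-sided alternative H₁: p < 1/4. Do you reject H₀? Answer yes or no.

reject H₀: no

Exact binomial: n=31, k=23, p₀=1/4=0.2500
P(X≤23) from Σ C(n,i)·p₀^i·(1−p₀)^(n−i)
p-value (one-sided, H₁ less) = 1.00000
At α=0.01: p ≥ α → fail to reject H₀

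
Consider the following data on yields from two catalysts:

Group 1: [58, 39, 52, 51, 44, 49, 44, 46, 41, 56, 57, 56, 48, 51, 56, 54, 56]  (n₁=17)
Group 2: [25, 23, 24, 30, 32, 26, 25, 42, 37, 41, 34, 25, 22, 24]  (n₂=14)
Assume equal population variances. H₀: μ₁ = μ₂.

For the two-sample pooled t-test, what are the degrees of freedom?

df = n₁ + n₂ − 2 = 17 + 14 − 2 = 29

degrees of freedom = 29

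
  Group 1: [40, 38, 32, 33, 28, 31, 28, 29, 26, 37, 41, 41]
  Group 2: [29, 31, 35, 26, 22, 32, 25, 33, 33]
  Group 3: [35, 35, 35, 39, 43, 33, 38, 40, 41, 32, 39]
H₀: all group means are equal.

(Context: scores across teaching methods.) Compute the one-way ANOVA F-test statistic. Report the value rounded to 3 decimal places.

Group means [33.67, 29.56, 37.27], grand mean 33.750
SSB = Σnᵢ(x̄ᵢ−x̄)² = 294.929; SSW = ΣΣ(x−x̄ᵢ)² = 607.071
MSB = 294.929/2 = 147.4646; MSW = 607.071/29 = 20.9335
F = MSB/MSW = 7.0444
df = (2, 29)

test statistic = 7.044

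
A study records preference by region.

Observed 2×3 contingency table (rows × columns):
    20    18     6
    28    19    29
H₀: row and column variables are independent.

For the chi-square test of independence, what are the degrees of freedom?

degrees of freedom = 2

df = (r−1)(c−1) = (2−1)·(3−1) = 2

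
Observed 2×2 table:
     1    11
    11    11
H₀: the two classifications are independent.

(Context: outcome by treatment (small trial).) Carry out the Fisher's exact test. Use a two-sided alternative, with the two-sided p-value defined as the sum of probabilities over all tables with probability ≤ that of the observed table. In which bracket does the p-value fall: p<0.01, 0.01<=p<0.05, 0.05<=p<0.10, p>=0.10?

p-value bracket: 0.01<=p<0.05

Margins: r₁=12, r₂=22, c₁=12, c₂=22, n=34
p_obs = C(12,1)·C(22,11)/C(34,12); sum pmf over tables with pmf ≤ p_obs
p-value (two-sided) = 0.02387
→ bracket: 0.01<=p<0.05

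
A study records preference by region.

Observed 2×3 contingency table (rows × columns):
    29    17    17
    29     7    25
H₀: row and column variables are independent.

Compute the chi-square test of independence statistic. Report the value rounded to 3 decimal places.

Row totals [63, 61], col totals [58, 24, 42], n=124
χ² = (29−29.47)²/29.47 + (17−12.19)²/12.19 + (17−21.34)²/21.34 + (29−28.53)²/28.53 + (7−11.81)²/11.81 + (25−20.66)²/20.66 = 5.6597
df = 2

test statistic = 5.660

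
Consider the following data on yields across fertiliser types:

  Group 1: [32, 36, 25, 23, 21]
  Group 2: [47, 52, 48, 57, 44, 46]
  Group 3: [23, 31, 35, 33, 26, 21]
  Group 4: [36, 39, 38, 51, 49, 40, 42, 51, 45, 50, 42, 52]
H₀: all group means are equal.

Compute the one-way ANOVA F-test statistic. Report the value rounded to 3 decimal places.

test statistic = 24.394

Group means [27.40, 49.00, 28.17, 44.58], grand mean 39.138
SSB = Σnᵢ(x̄ᵢ−x̄)² = 2350.498; SSW = ΣΣ(x−x̄ᵢ)² = 802.950
MSB = 2350.498/3 = 783.4994; MSW = 802.950/25 = 32.1180
F = MSB/MSW = 24.3944
df = (3, 25)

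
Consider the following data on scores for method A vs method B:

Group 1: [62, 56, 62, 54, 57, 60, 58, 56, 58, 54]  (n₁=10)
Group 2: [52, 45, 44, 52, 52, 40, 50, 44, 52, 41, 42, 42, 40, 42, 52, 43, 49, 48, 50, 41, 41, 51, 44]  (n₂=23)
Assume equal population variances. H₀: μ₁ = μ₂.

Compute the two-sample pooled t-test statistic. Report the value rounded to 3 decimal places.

x̄₁=57.700, s₁=2.908, n₁=10
x̄₂=45.957, s₂=4.607, n₂=23
s_p² = [9·2.908² + 22·4.607²]/31 = 17.5180
SE = √(s_p²·(1/10+1/23)) = 1.5854
t = (57.700−45.957)/1.5854 = 7.4073
df = 31

test statistic = 7.407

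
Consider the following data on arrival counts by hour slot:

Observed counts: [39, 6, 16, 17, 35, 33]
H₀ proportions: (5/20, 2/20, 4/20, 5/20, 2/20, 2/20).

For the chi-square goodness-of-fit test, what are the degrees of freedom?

df = k − 1 = 6 − 1 = 5

degrees of freedom = 5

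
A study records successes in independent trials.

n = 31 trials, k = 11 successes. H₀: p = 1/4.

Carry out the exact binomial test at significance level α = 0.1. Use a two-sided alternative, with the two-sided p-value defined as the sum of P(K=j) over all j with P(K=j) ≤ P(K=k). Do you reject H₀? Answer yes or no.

Exact binomial: n=31, k=11, p₀=1/4=0.2500
P(X=j) = C(n,j)·p₀^j·(1−p₀)^(n−j); p = Σ P(X=j) over j with P(X=j) ≤ P(X=11)
p-value (two-sided) = 0.21121
At α=0.1: p ≥ α → fail to reject H₀

reject H₀: no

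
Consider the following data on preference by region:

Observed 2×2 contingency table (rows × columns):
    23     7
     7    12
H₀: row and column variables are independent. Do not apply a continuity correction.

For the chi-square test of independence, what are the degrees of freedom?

degrees of freedom = 1

df = (r−1)(c−1) = (2−1)·(2−1) = 1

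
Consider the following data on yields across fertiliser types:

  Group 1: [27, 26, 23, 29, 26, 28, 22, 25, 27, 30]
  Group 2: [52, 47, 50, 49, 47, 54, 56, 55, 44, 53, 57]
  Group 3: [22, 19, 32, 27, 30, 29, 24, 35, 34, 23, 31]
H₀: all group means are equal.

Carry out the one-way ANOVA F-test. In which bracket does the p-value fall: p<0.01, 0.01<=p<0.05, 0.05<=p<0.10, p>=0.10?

Group means [26.30, 51.27, 27.82], grand mean 35.406
SSB = Σnᵢ(x̄ᵢ−x̄)² = 4231.801; SSW = ΣΣ(x−x̄ᵢ)² = 505.918
MSB = 4231.801/2 = 2115.9003; MSW = 505.918/29 = 17.4455
F = MSB/MSW = 121.2866
df = (2, 29)
p-value (upper-tail) = 0.00000
→ bracket: p<0.01

p-value bracket: p<0.01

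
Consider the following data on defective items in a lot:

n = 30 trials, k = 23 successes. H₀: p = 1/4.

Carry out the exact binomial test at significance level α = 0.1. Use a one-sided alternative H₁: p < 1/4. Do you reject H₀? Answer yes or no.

Exact binomial: n=30, k=23, p₀=1/4=0.2500
P(X≤23) from Σ C(n,i)·p₀^i·(1−p₀)^(n−i)
p-value (one-sided, H₁ less) = 1.00000
At α=0.1: p ≥ α → fail to reject H₀

reject H₀: no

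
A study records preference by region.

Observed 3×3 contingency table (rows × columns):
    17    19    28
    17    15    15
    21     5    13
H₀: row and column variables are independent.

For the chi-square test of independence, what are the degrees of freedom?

degrees of freedom = 4

df = (r−1)(c−1) = (3−1)·(3−1) = 4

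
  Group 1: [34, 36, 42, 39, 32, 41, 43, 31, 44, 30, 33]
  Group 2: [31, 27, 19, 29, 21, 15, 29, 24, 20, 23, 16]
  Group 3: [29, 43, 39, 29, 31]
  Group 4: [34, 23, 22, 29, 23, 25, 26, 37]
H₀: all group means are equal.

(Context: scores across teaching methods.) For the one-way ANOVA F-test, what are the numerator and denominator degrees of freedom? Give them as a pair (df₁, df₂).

k = 4 groups, N = 35 total
df = (k−1, N−k) = (4−1, 35−4) = (3, 31)

degrees of freedom = [3, 31]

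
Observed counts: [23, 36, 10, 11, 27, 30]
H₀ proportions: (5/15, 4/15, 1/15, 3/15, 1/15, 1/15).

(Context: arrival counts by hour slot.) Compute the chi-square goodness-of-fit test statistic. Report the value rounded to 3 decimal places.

test statistic = 103.781

n = 137; E_i = n·p_i = [45.67, 36.53, 9.13, 27.40, 9.13, 9.13]
χ² = (23−45.67)²/45.67 + (36−36.53)²/36.53 + (10−9.13)²/9.13 + (11−27.40)²/27.40 + (27−9.13)²/9.13 + (30−9.13)²/9.13 = 103.7810
df = 5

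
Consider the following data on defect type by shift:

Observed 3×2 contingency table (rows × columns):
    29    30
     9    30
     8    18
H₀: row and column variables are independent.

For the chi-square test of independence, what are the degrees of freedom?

degrees of freedom = 2

df = (r−1)(c−1) = (3−1)·(2−1) = 2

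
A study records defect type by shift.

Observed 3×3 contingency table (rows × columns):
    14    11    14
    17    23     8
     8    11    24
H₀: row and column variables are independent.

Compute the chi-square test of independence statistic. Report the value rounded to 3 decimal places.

Row totals [39, 48, 43], col totals [39, 45, 46], n=130
χ² = (14−11.70)²/11.70 + (11−13.50)²/13.50 + (14−13.80)²/13.80 + (17−14.40)²/14.40 + (23−16.62)²/16.62 + (8−16.98)²/16.98 + (8−12.90)²/12.90 + (11−14.88)²/14.88 + (24−15.22)²/15.22 = 16.5404
df = 4

test statistic = 16.540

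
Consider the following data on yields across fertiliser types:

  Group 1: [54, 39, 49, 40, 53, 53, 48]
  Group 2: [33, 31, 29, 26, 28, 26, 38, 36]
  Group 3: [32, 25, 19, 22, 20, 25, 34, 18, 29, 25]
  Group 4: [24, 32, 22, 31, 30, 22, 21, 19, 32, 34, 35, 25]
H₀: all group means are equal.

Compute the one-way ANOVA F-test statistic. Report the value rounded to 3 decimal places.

Group means [48.00, 30.88, 24.90, 27.25], grand mean 31.324
SSB = Σnᵢ(x̄ᵢ−x̄)² = 2560.083; SSW = ΣΣ(x−x̄ᵢ)² = 988.025
MSB = 2560.083/3 = 853.3610; MSW = 988.025/33 = 29.9402
F = MSB/MSW = 28.5022
df = (3, 33)

test statistic = 28.502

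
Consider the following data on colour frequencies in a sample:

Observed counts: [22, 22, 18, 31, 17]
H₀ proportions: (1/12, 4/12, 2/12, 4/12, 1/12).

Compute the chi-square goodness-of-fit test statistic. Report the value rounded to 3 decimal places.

test statistic = 31.409

n = 110; E_i = n·p_i = [9.17, 36.67, 18.33, 36.67, 9.17]
χ² = (22−9.17)²/9.17 + (22−36.67)²/36.67 + (18−18.33)²/18.33 + (31−36.67)²/36.67 + (17−9.17)²/9.17 = 31.4091
df = 4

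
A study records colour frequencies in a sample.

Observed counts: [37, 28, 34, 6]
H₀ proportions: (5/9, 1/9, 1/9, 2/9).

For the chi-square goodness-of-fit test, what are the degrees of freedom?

degrees of freedom = 3

df = k − 1 = 4 − 1 = 3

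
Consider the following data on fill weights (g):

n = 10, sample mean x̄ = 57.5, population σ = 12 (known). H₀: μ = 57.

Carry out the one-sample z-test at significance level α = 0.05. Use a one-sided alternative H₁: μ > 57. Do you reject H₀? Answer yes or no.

SE = σ/√n = 12/√10 = 3.7947
z = (x̄−μ₀)/SE = (57.5−57)/3.7947 = 0.1318
p-value (one-sided, H₁ greater) = 0.44759
At α=0.05: p ≥ α → fail to reject H₀

reject H₀: no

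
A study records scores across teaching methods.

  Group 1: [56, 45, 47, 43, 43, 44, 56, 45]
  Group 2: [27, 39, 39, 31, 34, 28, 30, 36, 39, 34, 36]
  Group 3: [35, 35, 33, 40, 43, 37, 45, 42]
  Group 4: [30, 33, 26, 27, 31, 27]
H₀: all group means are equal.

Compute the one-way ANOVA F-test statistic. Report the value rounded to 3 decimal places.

test statistic = 23.025

Group means [47.38, 33.91, 38.75, 29.00], grand mean 37.455
SSB = Σnᵢ(x̄ᵢ−x̄)² = 1367.898; SSW = ΣΣ(x−x̄ᵢ)² = 574.284
MSB = 1367.898/3 = 455.9659; MSW = 574.284/29 = 19.8029
F = MSB/MSW = 23.0252
df = (3, 29)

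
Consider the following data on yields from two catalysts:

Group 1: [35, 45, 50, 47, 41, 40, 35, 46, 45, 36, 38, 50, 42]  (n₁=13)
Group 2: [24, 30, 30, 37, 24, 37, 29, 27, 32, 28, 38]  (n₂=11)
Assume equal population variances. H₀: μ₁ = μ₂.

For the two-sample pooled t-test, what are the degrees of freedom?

df = n₁ + n₂ − 2 = 13 + 11 − 2 = 22

degrees of freedom = 22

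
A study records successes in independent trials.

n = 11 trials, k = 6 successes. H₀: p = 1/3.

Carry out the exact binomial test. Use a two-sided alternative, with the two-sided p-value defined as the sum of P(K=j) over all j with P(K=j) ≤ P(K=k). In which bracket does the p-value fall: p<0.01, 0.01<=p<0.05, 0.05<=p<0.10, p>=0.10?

Exact binomial: n=11, k=6, p₀=1/3=0.3333
P(X=j) = C(n,j)·p₀^j·(1−p₀)^(n−j); p = Σ P(X=j) over j with P(X=j) ≤ P(X=6)
p-value (two-sided) = 0.19723
→ bracket: p>=0.10

p-value bracket: p>=0.10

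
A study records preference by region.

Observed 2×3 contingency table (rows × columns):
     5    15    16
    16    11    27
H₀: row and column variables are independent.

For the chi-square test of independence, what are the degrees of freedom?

degrees of freedom = 2

df = (r−1)(c−1) = (2−1)·(3−1) = 2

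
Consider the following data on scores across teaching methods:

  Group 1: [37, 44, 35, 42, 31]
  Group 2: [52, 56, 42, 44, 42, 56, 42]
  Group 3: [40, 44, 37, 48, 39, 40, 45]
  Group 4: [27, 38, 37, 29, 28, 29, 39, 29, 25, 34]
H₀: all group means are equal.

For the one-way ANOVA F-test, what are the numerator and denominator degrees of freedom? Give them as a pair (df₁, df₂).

degrees of freedom = [3, 25]

k = 4 groups, N = 29 total
df = (k−1, N−k) = (4−1, 29−4) = (3, 25)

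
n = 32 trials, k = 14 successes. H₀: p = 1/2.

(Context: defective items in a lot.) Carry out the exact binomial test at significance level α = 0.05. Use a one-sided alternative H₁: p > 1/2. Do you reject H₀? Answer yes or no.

reject H₀: no

Exact binomial: n=32, k=14, p₀=1/2=0.5000
P(X≥14) from Σ C(n,i)·p₀^i·(1−p₀)^(n−i)
p-value (one-sided, H₁ greater) = 0.81146
At α=0.05: p ≥ α → fail to reject H₀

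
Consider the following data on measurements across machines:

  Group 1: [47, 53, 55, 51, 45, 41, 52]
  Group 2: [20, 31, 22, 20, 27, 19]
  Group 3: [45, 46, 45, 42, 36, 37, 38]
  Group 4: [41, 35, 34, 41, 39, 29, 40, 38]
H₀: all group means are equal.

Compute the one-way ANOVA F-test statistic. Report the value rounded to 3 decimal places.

test statistic = 36.763

Group means [49.14, 23.17, 41.29, 37.12], grand mean 38.179
SSB = Σnᵢ(x̄ᵢ−x̄)² = 2270.113; SSW = ΣΣ(x−x̄ᵢ)² = 493.994
MSB = 2270.113/3 = 756.7044; MSW = 493.994/24 = 20.5831
F = MSB/MSW = 36.7634
df = (3, 24)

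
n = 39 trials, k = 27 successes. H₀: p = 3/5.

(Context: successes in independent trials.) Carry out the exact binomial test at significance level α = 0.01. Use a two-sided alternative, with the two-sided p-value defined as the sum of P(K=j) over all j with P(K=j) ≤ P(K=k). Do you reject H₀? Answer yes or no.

Exact binomial: n=39, k=27, p₀=3/5=0.6000
P(X=j) = C(n,j)·p₀^j·(1−p₀)^(n−j); p = Σ P(X=j) over j with P(X=j) ≤ P(X=27)
p-value (two-sided) = 0.25743
At α=0.01: p ≥ α → fail to reject H₀

reject H₀: no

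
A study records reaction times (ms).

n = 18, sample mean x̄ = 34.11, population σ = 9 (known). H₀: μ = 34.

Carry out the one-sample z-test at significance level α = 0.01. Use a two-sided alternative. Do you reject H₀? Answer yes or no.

reject H₀: no

SE = σ/√n = 9/√18 = 2.1213
z = (x̄−μ₀)/SE = (34.11−34)/2.1213 = 0.0519
p-value (two-sided) = 0.95864
At α=0.01: p ≥ α → fail to reject H₀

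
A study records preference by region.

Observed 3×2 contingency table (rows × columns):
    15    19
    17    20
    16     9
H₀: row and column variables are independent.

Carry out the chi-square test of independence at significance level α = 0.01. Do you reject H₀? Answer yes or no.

Row totals [34, 37, 25], col totals [48, 48], n=96
χ² = (15−17.00)²/17.00 + (19−17.00)²/17.00 + (17−18.50)²/18.50 + (20−18.50)²/18.50 + (16−12.50)²/12.50 + (9−12.50)²/12.50 = 2.6738
df = 2
p-value (upper-tail) = 0.26265
At α=0.01: p ≥ α → fail to reject H₀

reject H₀: no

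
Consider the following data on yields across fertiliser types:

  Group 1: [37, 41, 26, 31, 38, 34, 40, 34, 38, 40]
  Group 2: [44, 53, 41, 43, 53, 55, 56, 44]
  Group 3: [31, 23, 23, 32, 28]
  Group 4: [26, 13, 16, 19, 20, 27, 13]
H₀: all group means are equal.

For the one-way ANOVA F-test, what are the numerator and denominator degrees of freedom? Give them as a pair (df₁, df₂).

k = 4 groups, N = 30 total
df = (k−1, N−k) = (4−1, 30−4) = (3, 26)

degrees of freedom = [3, 26]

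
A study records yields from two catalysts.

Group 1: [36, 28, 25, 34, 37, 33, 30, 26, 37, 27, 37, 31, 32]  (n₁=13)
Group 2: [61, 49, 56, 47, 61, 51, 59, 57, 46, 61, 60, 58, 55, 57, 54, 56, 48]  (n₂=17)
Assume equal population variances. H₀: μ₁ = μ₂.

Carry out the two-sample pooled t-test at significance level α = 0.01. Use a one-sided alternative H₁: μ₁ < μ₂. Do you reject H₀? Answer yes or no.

reject H₀: yes

x̄₁=31.769, s₁=4.343, n₁=13
x̄₂=55.059, s₂=5.093, n₂=17
s_p² = [12·4.343² + 16·5.093²]/28 = 22.9017
SE = √(s_p²·(1/13+1/17)) = 1.7632
t = (31.769−55.059)/1.7632 = -13.2088
df = 28
p-value (one-sided, H₁ less) = 0.00000
At α=0.01: p < α → reject H₀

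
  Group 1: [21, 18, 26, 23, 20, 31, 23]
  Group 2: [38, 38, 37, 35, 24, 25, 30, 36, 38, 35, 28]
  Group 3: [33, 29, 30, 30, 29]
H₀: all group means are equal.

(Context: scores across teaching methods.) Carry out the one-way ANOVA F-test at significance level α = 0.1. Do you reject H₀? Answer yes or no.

reject H₀: yes

Group means [23.14, 33.09, 30.20], grand mean 29.435
SSB = Σnᵢ(x̄ᵢ−x̄)² = 427.086; SSW = ΣΣ(x−x̄ᵢ)² = 408.566
MSB = 427.086/2 = 213.5430; MSW = 408.566/20 = 20.4283
F = MSB/MSW = 10.4533
df = (2, 20)
p-value (upper-tail) = 0.00078
At α=0.1: p < α → reject H₀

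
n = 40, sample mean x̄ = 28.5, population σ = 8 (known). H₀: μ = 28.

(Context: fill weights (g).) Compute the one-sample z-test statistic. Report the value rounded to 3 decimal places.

SE = σ/√n = 8/√40 = 1.2649
z = (x̄−μ₀)/SE = (28.5−28)/1.2649 = 0.3953

test statistic = 0.395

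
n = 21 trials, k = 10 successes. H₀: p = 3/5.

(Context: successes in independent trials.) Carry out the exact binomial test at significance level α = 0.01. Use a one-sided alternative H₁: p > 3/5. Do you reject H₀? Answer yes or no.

Exact binomial: n=21, k=10, p₀=3/5=0.6000
P(X≥10) from Σ C(n,i)·p₀^i·(1−p₀)^(n−i)
p-value (one-sided, H₁ greater) = 0.91508
At α=0.01: p ≥ α → fail to reject H₀

reject H₀: no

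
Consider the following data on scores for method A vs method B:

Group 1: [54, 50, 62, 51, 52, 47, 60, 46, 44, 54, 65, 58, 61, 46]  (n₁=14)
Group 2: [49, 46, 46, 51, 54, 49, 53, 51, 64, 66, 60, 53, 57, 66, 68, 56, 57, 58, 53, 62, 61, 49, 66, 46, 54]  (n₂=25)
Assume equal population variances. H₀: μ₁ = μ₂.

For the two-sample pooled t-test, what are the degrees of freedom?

df = n₁ + n₂ − 2 = 14 + 25 − 2 = 37

degrees of freedom = 37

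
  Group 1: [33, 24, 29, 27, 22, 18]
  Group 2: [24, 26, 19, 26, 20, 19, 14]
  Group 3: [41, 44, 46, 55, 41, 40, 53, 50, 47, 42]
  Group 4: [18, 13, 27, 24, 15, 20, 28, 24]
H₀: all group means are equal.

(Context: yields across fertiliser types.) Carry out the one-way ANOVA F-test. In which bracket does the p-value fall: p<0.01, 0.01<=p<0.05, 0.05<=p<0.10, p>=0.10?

Group means [25.50, 21.14, 45.90, 21.12], grand mean 29.968
SSB = Σnᵢ(x̄ᵢ−x̄)² = 3828.836; SSW = ΣΣ(x−x̄ᵢ)² = 724.132
MSB = 3828.836/3 = 1276.2785; MSW = 724.132/27 = 26.8197
F = MSB/MSW = 47.5873
df = (3, 27)
p-value (upper-tail) = 0.00000
→ bracket: p<0.01

p-value bracket: p<0.01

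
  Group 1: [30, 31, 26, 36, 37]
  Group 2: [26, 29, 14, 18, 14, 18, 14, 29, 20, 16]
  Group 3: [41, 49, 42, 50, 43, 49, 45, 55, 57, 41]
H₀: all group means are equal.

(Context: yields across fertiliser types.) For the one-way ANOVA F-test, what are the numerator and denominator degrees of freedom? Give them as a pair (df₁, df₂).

k = 3 groups, N = 25 total
df = (k−1, N−k) = (3−1, 25−3) = (2, 22)

degrees of freedom = [2, 22]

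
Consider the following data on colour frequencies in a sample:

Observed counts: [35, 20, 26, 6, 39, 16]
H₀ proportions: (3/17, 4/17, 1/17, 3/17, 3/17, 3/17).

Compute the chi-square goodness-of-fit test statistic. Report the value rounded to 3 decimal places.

n = 142; E_i = n·p_i = [25.06, 33.41, 8.35, 25.06, 25.06, 25.06]
χ² = (35−25.06)²/25.06 + (20−33.41)²/33.41 + (26−8.35)²/8.35 + (6−25.06)²/25.06 + (39−25.06)²/25.06 + (16−25.06)²/25.06 = 72.1362
df = 5

test statistic = 72.136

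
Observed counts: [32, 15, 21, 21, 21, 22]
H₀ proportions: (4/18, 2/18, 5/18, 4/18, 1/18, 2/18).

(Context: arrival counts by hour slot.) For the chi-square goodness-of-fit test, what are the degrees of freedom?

df = k − 1 = 6 − 1 = 5

degrees of freedom = 5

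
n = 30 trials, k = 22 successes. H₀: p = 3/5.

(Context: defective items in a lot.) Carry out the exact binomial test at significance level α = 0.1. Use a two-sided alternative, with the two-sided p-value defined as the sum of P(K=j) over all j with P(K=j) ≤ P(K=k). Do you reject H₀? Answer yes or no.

reject H₀: no

Exact binomial: n=30, k=22, p₀=3/5=0.6000
P(X=j) = C(n,j)·p₀^j·(1−p₀)^(n−j); p = Σ P(X=j) over j with P(X=j) ≤ P(X=22)
p-value (two-sided) = 0.19107
At α=0.1: p ≥ α → fail to reject H₀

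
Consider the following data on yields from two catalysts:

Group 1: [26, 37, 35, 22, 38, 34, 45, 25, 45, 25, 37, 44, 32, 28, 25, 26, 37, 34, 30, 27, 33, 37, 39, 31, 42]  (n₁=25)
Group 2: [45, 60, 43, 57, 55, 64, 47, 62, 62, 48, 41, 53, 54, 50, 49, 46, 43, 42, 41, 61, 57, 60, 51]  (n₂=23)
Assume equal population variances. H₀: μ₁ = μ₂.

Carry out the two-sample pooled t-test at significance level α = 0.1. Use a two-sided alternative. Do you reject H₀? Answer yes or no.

reject H₀: yes

x̄₁=33.360, s₁=6.782, n₁=25
x̄₂=51.783, s₂=7.568, n₂=23
s_p² = [24·6.782² + 22·7.568²]/46 = 51.3842
SE = √(s_p²·(1/25+1/23)) = 2.0711
t = (33.360−51.783)/2.0711 = -8.8951
df = 46
p-value (two-sided) = 0.00000
At α=0.1: p < α → reject H₀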